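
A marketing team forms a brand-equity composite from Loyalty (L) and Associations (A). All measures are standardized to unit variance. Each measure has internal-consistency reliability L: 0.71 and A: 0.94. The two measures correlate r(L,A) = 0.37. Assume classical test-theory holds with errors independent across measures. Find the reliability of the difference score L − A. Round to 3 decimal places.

0.722

Var(L−A) = 1 + 1 − 2·0.37 = 2 − 0.74 = 1.26.
With uncorrelated errors the cross-covariances are all true-score covariance, so they carry over unchanged; only the diagonal terms shrink to ρᵢσᵢ².
True-score variance = [0.71 + 0.94] − 0.74 = 1.65 − 0.74 = 0.91.
Reliability = 0.91 / 1.26 = 0.722.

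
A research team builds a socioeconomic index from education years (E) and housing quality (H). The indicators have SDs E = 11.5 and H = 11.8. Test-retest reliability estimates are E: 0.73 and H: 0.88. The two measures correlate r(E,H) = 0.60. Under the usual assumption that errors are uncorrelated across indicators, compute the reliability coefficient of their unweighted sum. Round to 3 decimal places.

Var(E+H) = 11.5² + 11.8² + 2·[11.5·11.8·0.60] = 271.49 + 162.84 = 434.33.
Because errors are independent across components, Cov(Tᵢ,Tⱼ) = Cov(Xᵢ,Xⱼ); the off-diagonal part of the true-score variance is the same as above.
True-score variance = [11.5²·0.73 + 11.8²·0.88] + 162.84 = 219.074 + 162.84 = 381.914.
Reliability = 381.914 / 434.33 = 0.879.

0.879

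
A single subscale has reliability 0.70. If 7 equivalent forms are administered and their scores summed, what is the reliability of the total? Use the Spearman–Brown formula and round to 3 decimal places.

ρ_k = kρ / (1 + (k−1)ρ) = 7·0.70 / (1 + 6·0.70) = 4.900 / 5.200 = 0.942.

0.942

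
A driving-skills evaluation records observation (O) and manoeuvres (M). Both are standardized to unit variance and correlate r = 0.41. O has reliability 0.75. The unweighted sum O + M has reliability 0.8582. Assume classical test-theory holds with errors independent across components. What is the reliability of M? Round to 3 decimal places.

Var(O+M) = 2 + 2·0.41 = 2.820.
True-score variance = ρ_O + ρ_M + 2·0.41, so 0.8582 = (0.75 + ρ_M + 0.82) / 2.820.
ρ_M = 0.8582·2.820 − 0.75 − 0.82 = 0.850.

0.850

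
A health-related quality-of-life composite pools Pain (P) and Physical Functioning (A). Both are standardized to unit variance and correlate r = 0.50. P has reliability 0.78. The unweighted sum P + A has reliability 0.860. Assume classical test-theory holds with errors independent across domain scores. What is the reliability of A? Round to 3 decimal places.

Var(P+A) = 2 + 2·0.50 = 3.000.
True-score variance = ρ_P + ρ_A + 2·0.50, so 0.860 = (0.78 + ρ_A + 1.00) / 3.000.
ρ_A = 0.860·3.000 − 0.78 − 1.00 = 0.800.

0.800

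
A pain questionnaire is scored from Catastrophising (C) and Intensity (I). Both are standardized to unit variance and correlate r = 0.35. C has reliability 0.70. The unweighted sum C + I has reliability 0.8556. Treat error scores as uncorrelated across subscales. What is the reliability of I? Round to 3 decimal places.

0.910

Var(C+I) = 2 + 2·0.35 = 2.700.
True-score variance = ρ_C + ρ_I + 2·0.35, so 0.8556 = (0.70 + ρ_I + 0.70) / 2.700.
ρ_I = 0.8556·2.700 − 0.70 − 0.70 = 0.910.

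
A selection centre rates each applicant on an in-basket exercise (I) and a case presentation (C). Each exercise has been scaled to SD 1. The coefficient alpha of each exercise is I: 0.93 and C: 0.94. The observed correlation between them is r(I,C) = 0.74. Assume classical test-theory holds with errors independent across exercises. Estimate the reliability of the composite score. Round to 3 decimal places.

0.963

Var(I+C) = 2 + 2·[0.74] = 2 + 1.48 = 3.48.
Because errors are independent across components, Cov(Tᵢ,Tⱼ) = Cov(Xᵢ,Xⱼ); the off-diagonal part of the true-score variance is the same as above.
True-score variance = [0.93 + 0.94] + 1.48 = 1.87 + 1.48 = 3.35.
Reliability = 3.35 / 3.48 = 0.963.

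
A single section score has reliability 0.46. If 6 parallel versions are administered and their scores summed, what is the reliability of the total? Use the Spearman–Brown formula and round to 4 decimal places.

0.8364

ρ_k = kρ / (1 + (k−1)ρ) = 6·0.46 / (1 + 5·0.46) = 2.760 / 3.300 = 0.8364.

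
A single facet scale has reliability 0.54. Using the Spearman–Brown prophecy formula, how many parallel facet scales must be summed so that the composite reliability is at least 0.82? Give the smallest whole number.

4

k ≥ ρ*(1−ρ₁)/(ρ₁(1−ρ*)) = 0.82·0.46 / (0.54·0.18) = 3.881.
Smallest integer k = 4.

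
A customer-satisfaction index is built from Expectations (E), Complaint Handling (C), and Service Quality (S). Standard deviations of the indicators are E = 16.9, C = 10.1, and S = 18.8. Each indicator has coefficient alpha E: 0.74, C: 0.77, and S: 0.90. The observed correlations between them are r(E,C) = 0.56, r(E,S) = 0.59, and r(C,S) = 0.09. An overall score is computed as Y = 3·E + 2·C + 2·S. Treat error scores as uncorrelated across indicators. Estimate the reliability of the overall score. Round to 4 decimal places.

Var(Y) = 3²·16.9² + 2²·10.1² + 2²·18.8² + 2·[6·16.9·10.1·0.56 + 6·16.9·18.8·0.59 + 4·10.1·18.8·0.09] = 4392.29 + 3533.21 = 7925.5.
Under uncorrelated errors the observed covariances equal the true-score covariances, so only the own-variance terms attenuate.
True-score variance = [3²·16.9²·0.74 + 2²·10.1²·0.77 + 2²·18.8²·0.90] + 3533.21 = 3488.74 + 3533.21 = 7021.95.
Reliability = 7021.95 / 7925.5 = 0.8860.

0.8860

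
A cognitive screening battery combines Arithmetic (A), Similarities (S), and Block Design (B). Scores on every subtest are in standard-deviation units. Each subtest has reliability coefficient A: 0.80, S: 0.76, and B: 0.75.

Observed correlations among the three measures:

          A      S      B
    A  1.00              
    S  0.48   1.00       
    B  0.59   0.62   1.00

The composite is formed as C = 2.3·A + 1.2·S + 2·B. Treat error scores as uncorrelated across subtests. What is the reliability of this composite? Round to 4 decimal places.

0.8897

Var(C) = 2.3² + 1.2² + 2² + 2·[2.76·0.48 + 4.6·0.59 + 2.4·0.62] = 10.73 + 11.0536 = 21.7836.
With uncorrelated errors the cross-covariances are all true-score covariance, so they carry over unchanged; only the diagonal terms shrink to ρᵢσᵢ².
True-score variance = [2.3²·0.80 + 1.2²·0.76 + 2²·0.75] + 11.0536 = 8.3264 + 11.0536 = 19.38.
Reliability = 19.38 / 21.7836 = 0.8897.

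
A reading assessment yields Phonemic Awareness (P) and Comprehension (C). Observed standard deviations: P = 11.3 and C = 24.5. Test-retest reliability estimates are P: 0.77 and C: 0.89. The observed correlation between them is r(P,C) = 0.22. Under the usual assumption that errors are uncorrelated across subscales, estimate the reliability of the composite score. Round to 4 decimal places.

Var(P+C) = 11.3² + 24.5² + 2·[11.3·24.5·0.22] = 727.94 + 121.814 = 849.754.
Because errors are independent across components, Cov(Tᵢ,Tⱼ) = Cov(Xᵢ,Xⱼ); the off-diagonal part of the true-score variance is the same as above.
True-score variance = [11.3²·0.77 + 24.5²·0.89] + 121.814 = 632.544 + 121.814 = 754.358.
Reliability = 754.358 / 849.754 = 0.8877.

0.8877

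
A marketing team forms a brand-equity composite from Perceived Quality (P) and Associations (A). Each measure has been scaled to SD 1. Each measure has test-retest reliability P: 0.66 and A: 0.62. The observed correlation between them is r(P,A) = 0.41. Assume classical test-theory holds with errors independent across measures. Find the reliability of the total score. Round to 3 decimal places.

Var(P+A) = 2 + 2·[0.41] = 2 + 0.82 = 2.82.
With uncorrelated errors the cross-covariances are all true-score covariance, so they carry over unchanged; only the diagonal terms shrink to ρᵢσᵢ².
True-score variance = [0.66 + 0.62] + 0.82 = 1.28 + 0.82 = 2.1.
Reliability = 2.1 / 2.82 = 0.745.

0.745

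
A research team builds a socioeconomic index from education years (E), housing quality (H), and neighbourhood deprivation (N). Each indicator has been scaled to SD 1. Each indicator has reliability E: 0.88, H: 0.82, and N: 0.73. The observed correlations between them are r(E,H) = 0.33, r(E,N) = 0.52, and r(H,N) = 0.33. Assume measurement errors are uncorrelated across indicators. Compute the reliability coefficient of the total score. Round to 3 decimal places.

Var(E+H+N) = 3 + 2·[0.33 + 0.52 + 0.33] = 3 + 2.36 = 5.36.
With uncorrelated errors the cross-covariances are all true-score covariance, so they carry over unchanged; only the diagonal terms shrink to ρᵢσᵢ².
True-score variance = [0.88 + 0.82 + 0.73] + 2.36 = 2.43 + 2.36 = 4.79.
Reliability = 4.79 / 5.36 = 0.894.

0.894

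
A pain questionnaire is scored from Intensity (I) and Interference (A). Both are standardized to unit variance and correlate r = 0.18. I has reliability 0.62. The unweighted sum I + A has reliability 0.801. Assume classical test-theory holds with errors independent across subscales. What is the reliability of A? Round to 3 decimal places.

0.910

Var(I+A) = 2 + 2·0.18 = 2.360.
True-score variance = ρ_I + ρ_A + 2·0.18, so 0.801 = (0.62 + ρ_A + 0.36) / 2.360.
ρ_A = 0.801·2.360 − 0.62 − 0.36 = 0.910.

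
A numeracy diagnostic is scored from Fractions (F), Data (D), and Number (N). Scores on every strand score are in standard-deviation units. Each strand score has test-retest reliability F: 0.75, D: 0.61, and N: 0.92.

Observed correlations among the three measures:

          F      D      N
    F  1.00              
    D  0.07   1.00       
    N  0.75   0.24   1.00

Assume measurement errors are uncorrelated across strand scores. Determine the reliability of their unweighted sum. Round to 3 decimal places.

Var(F+D+N) = 3 + 2·[0.07 + 0.75 + 0.24] = 3 + 2.12 = 5.12.
With uncorrelated errors the cross-covariances are all true-score covariance, so they carry over unchanged; only the diagonal terms shrink to ρᵢσᵢ².
True-score variance = [0.75 + 0.61 + 0.92] + 2.12 = 2.28 + 2.12 = 4.4.
Reliability = 4.4 / 5.12 = 0.859.

0.859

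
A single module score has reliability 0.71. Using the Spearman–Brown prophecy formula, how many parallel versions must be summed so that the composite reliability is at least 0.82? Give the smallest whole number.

k ≥ ρ*(1−ρ₁)/(ρ₁(1−ρ*)) = 0.82·0.29 / (0.71·0.18) = 1.861.
Smallest integer k = 2.

2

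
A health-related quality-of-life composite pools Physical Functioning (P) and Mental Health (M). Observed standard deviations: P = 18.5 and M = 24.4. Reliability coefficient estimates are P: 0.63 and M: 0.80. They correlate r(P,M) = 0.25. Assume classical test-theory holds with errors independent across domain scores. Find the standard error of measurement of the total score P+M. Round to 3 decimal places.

15.675

Var(total) = 937.61 + 225.7 = 1163.31.
True-score variance = 691.905 + 225.7 = 917.605, so reliability = 0.7888.
Error variance = 1163.31 − 917.605 = 245.705; SEM = √245.705 = 15.675.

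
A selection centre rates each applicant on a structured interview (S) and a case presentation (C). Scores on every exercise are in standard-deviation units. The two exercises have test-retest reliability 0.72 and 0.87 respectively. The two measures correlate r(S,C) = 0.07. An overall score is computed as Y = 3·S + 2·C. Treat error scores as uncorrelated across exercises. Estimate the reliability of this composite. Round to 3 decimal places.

Var(Y) = 3² + 2² + 2·[6·0.07] = 13 + 0.84 = 13.84.
With uncorrelated errors the cross-covariances are all true-score covariance, so they carry over unchanged; only the diagonal terms shrink to ρᵢσᵢ².
True-score variance = [3²·0.72 + 2²·0.87] + 0.84 = 9.96 + 0.84 = 10.8.
Reliability = 10.8 / 13.84 = 0.780.

0.780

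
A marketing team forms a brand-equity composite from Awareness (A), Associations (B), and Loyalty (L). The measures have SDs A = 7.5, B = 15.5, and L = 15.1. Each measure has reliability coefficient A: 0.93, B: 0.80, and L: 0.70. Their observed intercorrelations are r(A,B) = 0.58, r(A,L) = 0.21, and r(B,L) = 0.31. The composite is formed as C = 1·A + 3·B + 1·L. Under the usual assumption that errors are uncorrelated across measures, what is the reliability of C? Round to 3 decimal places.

0.849

Var(C) = 7.5² + 3²·15.5² + 15.1² + 2·[3·7.5·15.5·0.58 + 7.5·15.1·0.21 + 3·15.5·15.1·0.31] = 2446.51 + 887.448 = 3333.96.
With uncorrelated errors the cross-covariances are all true-score covariance, so they carry over unchanged; only the diagonal terms shrink to ρᵢσᵢ².
True-score variance = [7.5²·0.93 + 3²·15.5²·0.80 + 15.1²·0.70] + 887.448 = 1941.72 + 887.448 = 2829.17.
Reliability = 2829.17 / 3333.96 = 0.849.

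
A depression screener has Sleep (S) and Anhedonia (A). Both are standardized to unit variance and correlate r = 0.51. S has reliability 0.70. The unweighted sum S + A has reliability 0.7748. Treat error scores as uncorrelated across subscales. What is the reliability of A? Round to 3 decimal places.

0.620

Var(S+A) = 2 + 2·0.51 = 3.020.
True-score variance = ρ_S + ρ_A + 2·0.51, so 0.7748 = (0.70 + ρ_A + 1.02) / 3.020.
ρ_A = 0.7748·3.020 − 0.70 − 1.02 = 0.620.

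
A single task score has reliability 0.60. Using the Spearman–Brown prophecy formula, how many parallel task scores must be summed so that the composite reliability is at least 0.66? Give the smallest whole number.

k ≥ ρ*(1−ρ₁)/(ρ₁(1−ρ*)) = 0.66·0.40 / (0.60·0.34) = 1.294.
Smallest integer k = 2.

2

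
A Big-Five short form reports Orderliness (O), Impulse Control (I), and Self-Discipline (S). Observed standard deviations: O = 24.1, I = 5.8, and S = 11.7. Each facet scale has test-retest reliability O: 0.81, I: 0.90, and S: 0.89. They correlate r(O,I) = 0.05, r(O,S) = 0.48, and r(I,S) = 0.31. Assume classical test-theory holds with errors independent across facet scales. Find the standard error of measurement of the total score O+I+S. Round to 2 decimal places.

11.35

Var(total) = 751.34 + 326.742 = 1078.08.
True-score variance = 622.564 + 326.742 = 949.307, so reliability = 0.8806.
Error variance = 1078.08 − 949.307 = 128.776; SEM = √128.776 = 11.35.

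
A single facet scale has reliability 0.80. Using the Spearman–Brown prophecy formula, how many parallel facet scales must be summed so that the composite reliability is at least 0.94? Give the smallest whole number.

k ≥ ρ*(1−ρ₁)/(ρ₁(1−ρ*)) = 0.94·0.20 / (0.80·0.06) = 3.917.
Smallest integer k = 4.

4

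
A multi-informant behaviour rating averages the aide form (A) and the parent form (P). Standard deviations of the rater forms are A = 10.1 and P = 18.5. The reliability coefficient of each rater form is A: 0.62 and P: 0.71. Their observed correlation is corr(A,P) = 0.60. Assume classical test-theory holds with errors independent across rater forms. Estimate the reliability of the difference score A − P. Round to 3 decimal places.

Var(A−P) = 10.1² + 18.5² − 2·10.1·18.5·0.60 = 444.26 − 224.22 = 220.04.
Under uncorrelated errors the observed covariances equal the true-score covariances, so only the own-variance terms attenuate.
True-score variance = [10.1²·0.62 + 18.5²·0.71] − 224.22 = 306.244 − 224.22 = 82.0237.
Reliability = 82.0237 / 220.04 = 0.373.

0.373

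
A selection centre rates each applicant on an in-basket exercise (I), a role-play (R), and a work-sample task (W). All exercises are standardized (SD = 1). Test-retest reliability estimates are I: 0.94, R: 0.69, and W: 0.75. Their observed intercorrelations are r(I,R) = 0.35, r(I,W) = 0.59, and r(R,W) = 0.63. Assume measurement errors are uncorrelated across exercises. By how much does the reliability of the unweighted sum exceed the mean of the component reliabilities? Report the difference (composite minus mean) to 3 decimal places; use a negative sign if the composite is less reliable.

0.106

Var(sum) = 3 + 3.14 = 6.14; true-score variance = 2.38 + 3.14 = 5.52; composite reliability = 0.8990.
Mean component reliability = 0.7933.
Difference = 0.8990 − 0.7933 = 0.106.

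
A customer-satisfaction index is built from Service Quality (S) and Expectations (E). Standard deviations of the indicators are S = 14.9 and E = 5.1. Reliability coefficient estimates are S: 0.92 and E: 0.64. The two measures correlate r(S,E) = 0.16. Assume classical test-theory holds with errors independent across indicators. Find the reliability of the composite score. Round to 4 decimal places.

Var(S+E) = 14.9² + 5.1² + 2·[14.9·5.1·0.16] = 248.02 + 24.3168 = 272.337.
With uncorrelated errors the cross-covariances are all true-score covariance, so they carry over unchanged; only the diagonal terms shrink to ρᵢσᵢ².
True-score variance = [14.9²·0.92 + 5.1²·0.64] + 24.3168 = 220.896 + 24.3168 = 245.212.
Reliability = 245.212 / 272.337 = 0.9004.

0.9004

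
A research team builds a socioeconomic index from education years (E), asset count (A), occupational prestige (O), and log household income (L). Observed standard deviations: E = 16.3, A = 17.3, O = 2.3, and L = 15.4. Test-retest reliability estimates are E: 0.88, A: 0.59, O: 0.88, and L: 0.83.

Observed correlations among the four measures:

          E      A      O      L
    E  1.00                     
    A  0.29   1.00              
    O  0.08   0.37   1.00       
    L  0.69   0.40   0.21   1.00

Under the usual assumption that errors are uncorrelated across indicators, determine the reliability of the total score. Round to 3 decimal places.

0.876

Var(E+A+O+L) = 16.3² + 17.3² + 2.3² + 15.4² + 2·[16.3·17.3·0.29 + 16.3·2.3·0.08 + 16.3·15.4·0.69 + 17.3·2.3·0.37 + 17.3·15.4·0.40 + 2.3·15.4·0.21] = 807.43 + 773.417 = 1580.85.
Because errors are independent across components, Cov(Tᵢ,Tⱼ) = Cov(Xᵢ,Xⱼ); the off-diagonal part of the true-score variance is the same as above.
True-score variance = [16.3²·0.88 + 17.3²·0.59 + 2.3²·0.88 + 15.4²·0.83] + 773.417 = 611.886 + 773.417 = 1385.3.
Reliability = 1385.3 / 1580.85 = 0.876.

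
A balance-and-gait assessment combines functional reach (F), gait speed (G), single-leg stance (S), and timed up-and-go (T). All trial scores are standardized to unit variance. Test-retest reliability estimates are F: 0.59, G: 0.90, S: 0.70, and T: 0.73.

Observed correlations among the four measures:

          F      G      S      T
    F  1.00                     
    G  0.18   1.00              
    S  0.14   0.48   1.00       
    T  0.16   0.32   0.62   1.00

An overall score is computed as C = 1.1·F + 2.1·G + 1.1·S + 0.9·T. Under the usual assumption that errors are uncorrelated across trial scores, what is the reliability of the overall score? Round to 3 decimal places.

0.890

Var(C) = 1.1² + 2.1² + 1.1² + 0.9² + 2·[2.31·0.18 + 1.21·0.14 + 0.99·0.16 + 2.31·0.48 + 1.89·0.32 + 0.99·0.62] = 7.64 + 6.142 = 13.782.
With uncorrelated errors the cross-covariances are all true-score covariance, so they carry over unchanged; only the diagonal terms shrink to ρᵢσᵢ².
True-score variance = [1.1²·0.59 + 2.1²·0.90 + 1.1²·0.70 + 0.9²·0.73] + 6.142 = 6.1212 + 6.142 = 12.2632.
Reliability = 12.2632 / 13.782 = 0.890.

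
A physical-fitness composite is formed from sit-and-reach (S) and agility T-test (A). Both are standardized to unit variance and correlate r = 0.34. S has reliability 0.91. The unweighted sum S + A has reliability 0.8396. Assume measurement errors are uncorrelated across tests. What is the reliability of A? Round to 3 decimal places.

Var(S+A) = 2 + 2·0.34 = 2.680.
True-score variance = ρ_S + ρ_A + 2·0.34, so 0.8396 = (0.91 + ρ_A + 0.68) / 2.680.
ρ_A = 0.8396·2.680 − 0.91 − 0.68 = 0.660.

0.660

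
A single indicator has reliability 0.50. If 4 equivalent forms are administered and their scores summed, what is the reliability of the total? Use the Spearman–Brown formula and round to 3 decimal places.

ρ_k = kρ / (1 + (k−1)ρ) = 4·0.50 / (1 + 3·0.50) = 2.000 / 2.500 = 0.800.

0.800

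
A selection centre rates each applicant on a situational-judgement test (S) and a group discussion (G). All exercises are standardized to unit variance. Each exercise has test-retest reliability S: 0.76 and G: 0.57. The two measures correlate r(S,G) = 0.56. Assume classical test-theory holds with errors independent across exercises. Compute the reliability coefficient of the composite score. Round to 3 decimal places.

0.785

Var(S+G) = 2 + 2·[0.56] = 2 + 1.12 = 3.12.
With uncorrelated errors the cross-covariances are all true-score covariance, so they carry over unchanged; only the diagonal terms shrink to ρᵢσᵢ².
True-score variance = [0.76 + 0.57] + 1.12 = 1.33 + 1.12 = 2.45.
Reliability = 2.45 / 3.12 = 0.785.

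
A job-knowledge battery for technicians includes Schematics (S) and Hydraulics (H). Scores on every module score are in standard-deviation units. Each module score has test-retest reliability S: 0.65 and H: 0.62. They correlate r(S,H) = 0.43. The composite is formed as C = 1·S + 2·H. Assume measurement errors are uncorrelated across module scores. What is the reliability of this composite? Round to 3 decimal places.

Var(C) = 1 + 2² + 2·[2·0.43] = 5 + 1.72 = 6.72.
Because errors are independent across components, Cov(Tᵢ,Tⱼ) = Cov(Xᵢ,Xⱼ); the off-diagonal part of the true-score variance is the same as above.
True-score variance = [0.65 + 2²·0.62] + 1.72 = 3.13 + 1.72 = 4.85.
Reliability = 4.85 / 6.72 = 0.722.

0.722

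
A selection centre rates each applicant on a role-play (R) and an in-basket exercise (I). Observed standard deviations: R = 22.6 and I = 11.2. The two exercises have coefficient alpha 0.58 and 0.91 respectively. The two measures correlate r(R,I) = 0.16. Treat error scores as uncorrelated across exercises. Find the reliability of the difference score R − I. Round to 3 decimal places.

0.593

Var(R−I) = 22.6² + 11.2² − 2·22.6·11.2·0.16 = 636.2 − 80.9984 = 555.202.
Because errors are independent across components, Cov(Tᵢ,Tⱼ) = Cov(Xᵢ,Xⱼ); the off-diagonal part of the true-score variance is the same as above.
True-score variance = [22.6²·0.58 + 11.2²·0.91] − 80.9984 = 410.391 − 80.9984 = 329.393.
Reliability = 329.393 / 555.202 = 0.593.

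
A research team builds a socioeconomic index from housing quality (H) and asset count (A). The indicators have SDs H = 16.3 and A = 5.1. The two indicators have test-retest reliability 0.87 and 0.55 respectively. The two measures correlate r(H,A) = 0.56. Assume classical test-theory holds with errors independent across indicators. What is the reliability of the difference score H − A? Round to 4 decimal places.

Var(H−A) = 16.3² + 5.1² − 2·16.3·5.1·0.56 = 291.7 − 93.1056 = 198.594.
Under uncorrelated errors the observed covariances equal the true-score covariances, so only the own-variance terms attenuate.
True-score variance = [16.3²·0.87 + 5.1²·0.55] − 93.1056 = 245.456 − 93.1056 = 152.35.
Reliability = 152.35 / 198.594 = 0.7671.

0.7671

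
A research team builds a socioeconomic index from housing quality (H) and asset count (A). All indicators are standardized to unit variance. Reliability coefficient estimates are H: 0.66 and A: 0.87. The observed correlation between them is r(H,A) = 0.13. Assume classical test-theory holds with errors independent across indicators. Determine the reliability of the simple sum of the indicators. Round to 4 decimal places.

Var(H+A) = 2 + 2·[0.13] = 2 + 0.26 = 2.26.
Because errors are independent across components, Cov(Tᵢ,Tⱼ) = Cov(Xᵢ,Xⱼ); the off-diagonal part of the true-score variance is the same as above.
True-score variance = [0.66 + 0.87] + 0.26 = 1.53 + 0.26 = 1.79.
Reliability = 1.79 / 2.26 = 0.7920.

0.7920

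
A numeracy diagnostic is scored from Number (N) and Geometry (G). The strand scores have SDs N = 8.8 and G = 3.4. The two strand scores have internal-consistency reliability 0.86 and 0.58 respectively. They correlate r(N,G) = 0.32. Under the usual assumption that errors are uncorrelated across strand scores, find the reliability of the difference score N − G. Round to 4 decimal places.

Var(N−G) = 8.8² + 3.4² − 2·8.8·3.4·0.32 = 89 − 19.1488 = 69.8512.
With uncorrelated errors the cross-covariances are all true-score covariance, so they carry over unchanged; only the diagonal terms shrink to ρᵢσᵢ².
True-score variance = [8.8²·0.86 + 3.4²·0.58] − 19.1488 = 73.3032 − 19.1488 = 54.1544.
Reliability = 54.1544 / 69.8512 = 0.7753.

0.7753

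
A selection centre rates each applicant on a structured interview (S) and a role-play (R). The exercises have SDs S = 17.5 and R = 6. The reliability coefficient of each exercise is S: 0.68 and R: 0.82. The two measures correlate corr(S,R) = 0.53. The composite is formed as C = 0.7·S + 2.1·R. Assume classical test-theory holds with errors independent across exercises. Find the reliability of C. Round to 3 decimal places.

0.838

Var(C) = 0.7²·17.5² + 2.1²·6² + 2·[1.47·17.5·6·0.53] = 308.822 + 163.611 = 472.433.
With uncorrelated errors the cross-covariances are all true-score covariance, so they carry over unchanged; only the diagonal terms shrink to ρᵢσᵢ².
True-score variance = [0.7²·17.5²·0.68 + 2.1²·6²·0.82] + 163.611 = 232.226 + 163.611 = 395.837.
Reliability = 395.837 / 472.433 = 0.838.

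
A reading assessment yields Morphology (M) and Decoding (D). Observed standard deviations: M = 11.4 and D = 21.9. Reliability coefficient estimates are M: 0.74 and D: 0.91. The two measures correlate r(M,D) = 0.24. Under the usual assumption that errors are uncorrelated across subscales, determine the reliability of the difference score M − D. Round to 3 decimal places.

0.843

Var(M−D) = 11.4² + 21.9² − 2·11.4·21.9·0.24 = 609.57 − 119.837 = 489.733.
Under uncorrelated errors the observed covariances equal the true-score covariances, so only the own-variance terms attenuate.
True-score variance = [11.4²·0.74 + 21.9²·0.91] − 119.837 = 532.615 − 119.837 = 412.779.
Reliability = 412.779 / 489.733 = 0.843.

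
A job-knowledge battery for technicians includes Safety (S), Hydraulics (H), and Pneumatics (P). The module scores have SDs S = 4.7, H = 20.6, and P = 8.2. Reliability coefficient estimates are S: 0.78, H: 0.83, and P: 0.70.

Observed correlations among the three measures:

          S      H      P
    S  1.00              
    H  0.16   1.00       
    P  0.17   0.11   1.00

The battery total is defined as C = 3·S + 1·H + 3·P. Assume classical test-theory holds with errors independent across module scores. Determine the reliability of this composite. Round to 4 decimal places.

Var(C) = 3²·4.7² + 20.6² + 3²·8.2² + 2·[3·4.7·20.6·0.16 + 9·4.7·8.2·0.17 + 3·20.6·8.2·0.11] = 1228.33 + 322.367 = 1550.7.
Under uncorrelated errors the observed covariances equal the true-score covariances, so only the own-variance terms attenuate.
True-score variance = [3²·4.7²·0.78 + 20.6²·0.83 + 3²·8.2²·0.70] + 322.367 = 930.903 + 322.367 = 1253.27.
Reliability = 1253.27 / 1550.7 = 0.8082.

0.8082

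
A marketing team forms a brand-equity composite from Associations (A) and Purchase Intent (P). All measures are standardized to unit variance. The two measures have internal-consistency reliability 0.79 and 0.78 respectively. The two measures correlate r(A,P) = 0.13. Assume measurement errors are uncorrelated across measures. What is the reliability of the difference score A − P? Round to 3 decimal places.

Var(A−P) = 1 + 1 − 2·0.13 = 2 − 0.26 = 1.74.
Because errors are independent across components, Cov(Tᵢ,Tⱼ) = Cov(Xᵢ,Xⱼ); the off-diagonal part of the true-score variance is the same as above.
True-score variance = [0.79 + 0.78] − 0.26 = 1.57 − 0.26 = 1.31.
Reliability = 1.31 / 1.74 = 0.753.

0.753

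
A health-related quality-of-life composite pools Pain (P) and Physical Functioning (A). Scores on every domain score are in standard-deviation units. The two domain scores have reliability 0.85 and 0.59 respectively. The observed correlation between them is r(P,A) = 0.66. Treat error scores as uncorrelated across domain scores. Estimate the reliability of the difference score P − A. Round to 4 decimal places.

Var(P−A) = 1 + 1 − 2·0.66 = 2 − 1.32 = 0.68.
Because errors are independent across components, Cov(Tᵢ,Tⱼ) = Cov(Xᵢ,Xⱼ); the off-diagonal part of the true-score variance is the same as above.
True-score variance = [0.85 + 0.59] − 1.32 = 1.44 − 1.32 = 0.12.
Reliability = 0.12 / 0.68 = 0.1765.

0.1765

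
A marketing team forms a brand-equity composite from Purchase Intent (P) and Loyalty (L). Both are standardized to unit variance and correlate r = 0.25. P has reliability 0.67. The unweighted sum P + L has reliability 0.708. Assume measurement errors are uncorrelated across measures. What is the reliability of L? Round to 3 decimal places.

0.600

Var(P+L) = 2 + 2·0.25 = 2.500.
True-score variance = ρ_P + ρ_L + 2·0.25, so 0.708 = (0.67 + ρ_L + 0.50) / 2.500.
ρ_L = 0.708·2.500 − 0.67 − 0.50 = 0.600.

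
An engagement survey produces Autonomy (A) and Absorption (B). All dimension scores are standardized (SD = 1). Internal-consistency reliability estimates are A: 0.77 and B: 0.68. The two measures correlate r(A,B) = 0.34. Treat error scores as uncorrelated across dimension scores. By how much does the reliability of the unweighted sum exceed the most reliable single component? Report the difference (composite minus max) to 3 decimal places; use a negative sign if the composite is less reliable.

0.025

Var(sum) = 2 + 0.68 = 2.68; true-score variance = 1.45 + 0.68 = 2.13; composite reliability = 0.7948.
Max component reliability = 0.7700.
Difference = 0.7948 − 0.7700 = 0.025.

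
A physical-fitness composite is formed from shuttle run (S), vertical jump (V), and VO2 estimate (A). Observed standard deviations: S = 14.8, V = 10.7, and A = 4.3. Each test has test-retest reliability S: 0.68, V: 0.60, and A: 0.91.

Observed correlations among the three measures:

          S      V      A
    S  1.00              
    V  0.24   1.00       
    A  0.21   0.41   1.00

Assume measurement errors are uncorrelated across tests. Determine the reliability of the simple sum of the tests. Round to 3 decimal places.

Var(S+V+A) = 14.8² + 10.7² + 4.3² + 2·[14.8·10.7·0.24 + 14.8·4.3·0.21 + 10.7·4.3·0.41] = 352.02 + 140.47 = 492.49.
With uncorrelated errors the cross-covariances are all true-score covariance, so they carry over unchanged; only the diagonal terms shrink to ρᵢσᵢ².
True-score variance = [14.8²·0.68 + 10.7²·0.60 + 4.3²·0.91] + 140.47 = 234.467 + 140.47 = 374.937.
Reliability = 374.937 / 492.49 = 0.761.

0.761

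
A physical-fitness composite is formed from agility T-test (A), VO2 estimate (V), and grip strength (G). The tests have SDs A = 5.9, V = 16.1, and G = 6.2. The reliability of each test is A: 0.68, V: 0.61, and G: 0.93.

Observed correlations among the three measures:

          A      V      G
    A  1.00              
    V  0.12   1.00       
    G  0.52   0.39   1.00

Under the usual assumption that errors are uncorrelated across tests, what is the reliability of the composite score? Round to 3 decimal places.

0.756

Var(A+V+G) = 5.9² + 16.1² + 6.2² + 2·[5.9·16.1·0.12 + 5.9·6.2·0.52 + 16.1·6.2·0.39] = 332.46 + 138.7 = 471.16.
Because errors are independent across components, Cov(Tᵢ,Tⱼ) = Cov(Xᵢ,Xⱼ); the off-diagonal part of the true-score variance is the same as above.
True-score variance = [5.9²·0.68 + 16.1²·0.61 + 6.2²·0.93] + 138.7 = 217.538 + 138.7 = 356.239.
Reliability = 356.239 / 471.16 = 0.756.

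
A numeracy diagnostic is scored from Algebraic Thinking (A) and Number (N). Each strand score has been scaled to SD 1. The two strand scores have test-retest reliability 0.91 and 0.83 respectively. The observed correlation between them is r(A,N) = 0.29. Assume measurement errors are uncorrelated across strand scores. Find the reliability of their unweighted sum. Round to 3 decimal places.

0.899

Var(A+N) = 2 + 2·[0.29] = 2 + 0.58 = 2.58.
Because errors are independent across components, Cov(Tᵢ,Tⱼ) = Cov(Xᵢ,Xⱼ); the off-diagonal part of the true-score variance is the same as above.
True-score variance = [0.91 + 0.83] + 0.58 = 1.74 + 0.58 = 2.32.
Reliability = 2.32 / 2.58 = 0.899.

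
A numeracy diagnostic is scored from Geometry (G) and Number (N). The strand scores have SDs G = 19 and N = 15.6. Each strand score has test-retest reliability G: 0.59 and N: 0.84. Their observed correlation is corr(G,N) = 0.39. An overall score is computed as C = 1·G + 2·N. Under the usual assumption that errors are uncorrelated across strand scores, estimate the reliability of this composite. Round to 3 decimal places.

Var(C) = 19² + 2²·15.6² + 2·[2·19·15.6·0.39] = 1334.44 + 462.384 = 1796.82.
Because errors are independent across components, Cov(Tᵢ,Tⱼ) = Cov(Xᵢ,Xⱼ); the off-diagonal part of the true-score variance is the same as above.
True-score variance = [19²·0.59 + 2²·15.6²·0.84] + 462.384 = 1030.68 + 462.384 = 1493.06.
Reliability = 1493.06 / 1796.82 = 0.831.

0.831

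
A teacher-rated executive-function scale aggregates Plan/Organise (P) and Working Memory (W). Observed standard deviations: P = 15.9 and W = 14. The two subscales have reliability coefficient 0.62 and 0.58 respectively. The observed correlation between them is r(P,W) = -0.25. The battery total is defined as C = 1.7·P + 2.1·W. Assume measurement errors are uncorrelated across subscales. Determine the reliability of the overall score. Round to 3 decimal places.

0.465

Var(C) = 1.7²·15.9² + 2.1²·14² + 2·[3.57·15.9·14·(-0.25)] = 1594.98 − 397.341 = 1197.64.
Under uncorrelated errors the observed covariances equal the true-score covariances, so only the own-variance terms attenuate.
True-score variance = [1.7²·15.9²·0.62 + 2.1²·14²·0.58] − 397.341 = 954.314 − 397.341 = 556.973.
Reliability = 556.973 / 1197.64 = 0.465.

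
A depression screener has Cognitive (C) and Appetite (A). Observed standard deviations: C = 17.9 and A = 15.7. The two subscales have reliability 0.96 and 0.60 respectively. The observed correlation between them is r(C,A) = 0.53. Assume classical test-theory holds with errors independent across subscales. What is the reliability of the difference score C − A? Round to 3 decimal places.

Var(C−A) = 17.9² + 15.7² − 2·17.9·15.7·0.53 = 566.9 − 297.892 = 269.008.
Because errors are independent across components, Cov(Tᵢ,Tⱼ) = Cov(Xᵢ,Xⱼ); the off-diagonal part of the true-score variance is the same as above.
True-score variance = [17.9²·0.96 + 15.7²·0.60] − 297.892 = 455.488 − 297.892 = 157.596.
Reliability = 157.596 / 269.008 = 0.586.

0.586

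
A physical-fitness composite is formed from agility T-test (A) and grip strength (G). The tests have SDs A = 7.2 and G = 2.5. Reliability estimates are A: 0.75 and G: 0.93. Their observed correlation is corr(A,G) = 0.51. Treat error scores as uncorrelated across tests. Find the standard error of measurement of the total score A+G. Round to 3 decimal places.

3.660

Var(total) = 58.09 + 18.36 = 76.45.
True-score variance = 44.6925 + 18.36 = 63.0525, so reliability = 0.8248.
Error variance = 76.45 − 63.0525 = 13.3975; SEM = √13.3975 = 3.660.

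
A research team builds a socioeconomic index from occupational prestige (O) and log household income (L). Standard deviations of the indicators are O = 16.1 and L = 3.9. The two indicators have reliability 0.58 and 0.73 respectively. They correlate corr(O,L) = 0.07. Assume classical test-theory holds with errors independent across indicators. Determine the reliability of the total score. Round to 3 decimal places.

Var(O+L) = 16.1² + 3.9² + 2·[16.1·3.9·0.07] = 274.42 + 8.7906 = 283.211.
With uncorrelated errors the cross-covariances are all true-score covariance, so they carry over unchanged; only the diagonal terms shrink to ρᵢσᵢ².
True-score variance = [16.1²·0.58 + 3.9²·0.73] + 8.7906 = 161.445 + 8.7906 = 170.236.
Reliability = 170.236 / 283.211 = 0.601.

0.601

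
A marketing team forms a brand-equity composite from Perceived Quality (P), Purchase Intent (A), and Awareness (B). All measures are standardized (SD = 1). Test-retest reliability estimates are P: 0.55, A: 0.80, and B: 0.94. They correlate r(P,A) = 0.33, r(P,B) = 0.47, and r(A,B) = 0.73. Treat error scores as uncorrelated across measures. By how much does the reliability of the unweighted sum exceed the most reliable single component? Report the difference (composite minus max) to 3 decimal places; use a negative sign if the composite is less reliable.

Var(sum) = 3 + 3.06 = 6.06; true-score variance = 2.29 + 3.06 = 5.35; composite reliability = 0.8828.
Max component reliability = 0.9400.
Difference = 0.8828 − 0.9400 = -0.057.

-0.057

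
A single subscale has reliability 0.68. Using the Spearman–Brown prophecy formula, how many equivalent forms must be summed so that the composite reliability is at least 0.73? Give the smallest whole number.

k ≥ ρ*(1−ρ₁)/(ρ₁(1−ρ*)) = 0.73·0.32 / (0.68·0.27) = 1.272.
Smallest integer k = 2.

2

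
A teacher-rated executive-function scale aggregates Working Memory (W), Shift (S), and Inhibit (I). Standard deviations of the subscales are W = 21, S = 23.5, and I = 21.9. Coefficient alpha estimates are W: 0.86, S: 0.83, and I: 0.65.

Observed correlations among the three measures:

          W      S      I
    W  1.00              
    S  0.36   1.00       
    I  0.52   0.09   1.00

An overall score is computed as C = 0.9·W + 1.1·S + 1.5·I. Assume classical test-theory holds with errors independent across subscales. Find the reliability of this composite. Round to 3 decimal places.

0.834

Var(C) = 0.9²·21² + 1.1²·23.5² + 1.5²·21.9² + 2·[0.99·21·23.5·0.36 + 1.35·21·21.9·0.52 + 1.65·23.5·21.9·0.09] = 2104.56 + 1150.32 = 3254.87.
With uncorrelated errors the cross-covariances are all true-score covariance, so they carry over unchanged; only the diagonal terms shrink to ρᵢσᵢ².
True-score variance = [0.9²·21²·0.86 + 1.1²·23.5²·0.83 + 1.5²·21.9²·0.65] + 1150.32 = 1563.25 + 1150.32 = 2713.57.
Reliability = 2713.57 / 3254.87 = 0.834.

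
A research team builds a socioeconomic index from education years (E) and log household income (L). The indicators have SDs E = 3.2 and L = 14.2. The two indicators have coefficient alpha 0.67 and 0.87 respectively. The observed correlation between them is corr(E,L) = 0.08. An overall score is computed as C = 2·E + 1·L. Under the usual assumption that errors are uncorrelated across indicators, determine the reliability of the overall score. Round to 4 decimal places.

0.8455

Var(C) = 2²·3.2² + 14.2² + 2·[2·3.2·14.2·0.08] = 242.6 + 14.5408 = 257.141.
Under uncorrelated errors the observed covariances equal the true-score covariances, so only the own-variance terms attenuate.
True-score variance = [2²·3.2²·0.67 + 14.2²·0.87] + 14.5408 = 202.87 + 14.5408 = 217.411.
Reliability = 217.411 / 257.141 = 0.8455.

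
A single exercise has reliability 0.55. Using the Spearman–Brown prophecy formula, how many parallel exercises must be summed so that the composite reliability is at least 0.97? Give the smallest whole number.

27

k ≥ ρ*(1−ρ₁)/(ρ₁(1−ρ*)) = 0.97·0.45 / (0.55·0.03) = 26.455.
Smallest integer k = 27.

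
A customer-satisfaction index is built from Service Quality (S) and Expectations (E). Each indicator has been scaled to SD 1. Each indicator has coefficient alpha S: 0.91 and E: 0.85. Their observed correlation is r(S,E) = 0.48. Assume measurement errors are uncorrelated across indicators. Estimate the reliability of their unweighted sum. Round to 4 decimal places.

0.9189

Var(S+E) = 2 + 2·[0.48] = 2 + 0.96 = 2.96.
Under uncorrelated errors the observed covariances equal the true-score covariances, so only the own-variance terms attenuate.
True-score variance = [0.91 + 0.85] + 0.96 = 1.76 + 0.96 = 2.72.
Reliability = 2.72 / 2.96 = 0.9189.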